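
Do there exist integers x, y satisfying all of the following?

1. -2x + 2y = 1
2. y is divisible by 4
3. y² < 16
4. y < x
No

Even the single constraint (-2x + 2y = 1) is infeasible over the integers.

  - -2x + 2y = 1: every term on the left is divisible by 2, so the LHS ≡ 0 (mod 2), but the RHS 1 is not — no integer solution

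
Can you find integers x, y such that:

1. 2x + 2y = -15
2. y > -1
No

Even the single constraint (2x + 2y = -15) is infeasible over the integers.

  - 2x + 2y = -15: every term on the left is divisible by 2, so the LHS ≡ 0 (mod 2), but the RHS -15 is not — no integer solution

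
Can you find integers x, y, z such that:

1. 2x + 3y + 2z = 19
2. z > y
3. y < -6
Yes

Take x = 20, y = -7, z = 0. Substituting into each constraint:
  (1) 2(20) + 3(-7) + 2(0) = 19 ✓
  (2) 0 > -7 ✓
  (3) -7 < -6 ✓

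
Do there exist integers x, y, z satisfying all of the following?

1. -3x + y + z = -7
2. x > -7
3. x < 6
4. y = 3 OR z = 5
Yes

Take x = 4, y = 3, z = 2. Substituting into each constraint:
  (1) -3(4) + 3 + 2 = -7 ✓
  (2) 4 > -7 ✓
  (3) 4 < 6 ✓
  (4) y = 3, target 3 ✓ (first branch holds)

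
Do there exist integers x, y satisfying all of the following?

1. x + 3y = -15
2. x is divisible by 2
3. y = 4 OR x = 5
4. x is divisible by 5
No

A contradictory subset is {x + 3y = -15, y = 4 OR x = 5, x is divisible by 5}. No integer assignment can satisfy these jointly:

  - x + 3y = -15: is a linear equation tying the variables together
  - y = 4 OR x = 5: forces a choice: either y = 4 or x = 5
  - x is divisible by 5: restricts x to multiples of 5

Split on the disjunction (y = 4 OR x = 5):
  • If y = 4: with y = 4, writing x = 5x', every remaining term of the linear equation is divisible by 5, so the left side is ≡ 0 (mod 5); but the right side -27 ≡ 3 (mod 5). No integers can satisfy it.
  • If x = 5: with x = 5, every remaining term of the linear equation is divisible by 3, so the left side is ≡ 0 (mod 3); but the right side -20 ≡ 1 (mod 3). No integers can satisfy it.
Both branches are infeasible, so the system has no integer solution.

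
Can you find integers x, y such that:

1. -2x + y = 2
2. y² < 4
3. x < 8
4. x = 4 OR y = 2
No

A contradictory subset is {-2x + y = 2, y² < 4, x = 4 OR y = 2}. No integer assignment can satisfy these jointly:

  - -2x + y = 2: is a linear equation tying the variables together
  - y² < 4: restricts y to |y| ≤ 1
  - x = 4 OR y = 2: forces a choice: either x = 4 or y = 2

Split on the disjunction (x = 4 OR y = 2):
  • If x = 4: the equation forces y = 10, but y² < 4 requires |y| ≤ 1.
  • If y = 2: this contradicts y² < 4, which requires |y| ≤ 1.
Both branches are infeasible, so the system has no integer solution.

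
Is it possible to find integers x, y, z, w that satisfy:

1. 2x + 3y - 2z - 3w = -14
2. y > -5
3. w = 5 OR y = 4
Yes

Take x = -1, y = 1, z = 0, w = 5. Substituting into each constraint:
  (1) 2(-1) + 3(1) - 2(0) - 3(5) = -14 ✓
  (2) 1 > -5 ✓
  (3) w = 5, target 5 ✓ (first branch holds)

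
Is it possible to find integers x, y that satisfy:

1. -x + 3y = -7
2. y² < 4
Yes

Take x = 7, y = 0. Substituting into each constraint:
  (1) (-7) + 3(0) = -7 ✓
  (2) y² = (0)² = 0, and 0 < 4 ✓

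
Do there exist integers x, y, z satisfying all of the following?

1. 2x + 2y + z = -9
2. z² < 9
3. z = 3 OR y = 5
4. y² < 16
No

A contradictory subset is {z² < 9, z = 3 OR y = 5, y² < 16}. No integer assignment can satisfy these jointly:

  - z² < 9: restricts z to |z| ≤ 2
  - z = 3 OR y = 5: forces a choice: either z = 3 or y = 5
  - y² < 16: restricts y to |y| ≤ 3

Split on the disjunction (z = 3 OR y = 5):
  • If z = 3: this contradicts z² < 9, which requires |z| ≤ 2.
  • If y = 5: this contradicts y² < 16, which requires |y| ≤ 3.
Both branches are infeasible, so the system has no integer solution.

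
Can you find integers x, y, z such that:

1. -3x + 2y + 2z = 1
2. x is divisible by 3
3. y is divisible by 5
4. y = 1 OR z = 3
Yes

Take x = 15, y = 20, z = 3. Substituting into each constraint:
  (1) -3(15) + 2(20) + 2(3) = 1 ✓
  (2) 15 = 3 × 5, remainder 0 ✓
  (3) 20 = 5 × 4, remainder 0 ✓
  (4) z = 3, target 3 ✓ (second branch holds)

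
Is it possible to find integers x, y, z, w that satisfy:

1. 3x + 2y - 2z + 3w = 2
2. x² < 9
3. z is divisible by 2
Yes

Take x = 0, y = 1, z = 0, w = 0. Substituting into each constraint:
  (1) 3(0) + 2(1) - 2(0) + 3(0) = 2 ✓
  (2) x² = (0)² = 0, and 0 < 9 ✓
  (3) 0 = 2 × 0, remainder 0 ✓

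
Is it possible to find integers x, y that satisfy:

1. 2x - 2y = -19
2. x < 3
No

Even the single constraint (2x - 2y = -19) is infeasible over the integers.

  - 2x - 2y = -19: every term on the left is divisible by 2, so the LHS ≡ 0 (mod 2), but the RHS -19 is not — no integer solution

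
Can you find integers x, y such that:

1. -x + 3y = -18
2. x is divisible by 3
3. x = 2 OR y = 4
Yes

Take x = 30, y = 4. Substituting into each constraint:
  (1) (-30) + 3(4) = -18 ✓
  (2) 30 = 3 × 10, remainder 0 ✓
  (3) y = 4, target 4 ✓ (second branch holds)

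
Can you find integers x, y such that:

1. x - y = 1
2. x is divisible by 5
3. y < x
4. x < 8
Yes

Take x = 0, y = -1. Substituting into each constraint:
  (1) 0 + 1 = 1 ✓
  (2) 0 = 5 × 0, remainder 0 ✓
  (3) -1 < 0 ✓
  (4) 0 < 8 ✓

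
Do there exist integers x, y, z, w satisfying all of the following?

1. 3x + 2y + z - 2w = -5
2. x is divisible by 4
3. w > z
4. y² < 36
Yes

Take x = 0, y = -1, z = 1, w = 2. Substituting into each constraint:
  (1) 3(0) + 2(-1) + 1 - 2(2) = -5 ✓
  (2) 0 = 4 × 0, remainder 0 ✓
  (3) 2 > 1 ✓
  (4) y² = (-1)² = 1, and 1 < 36 ✓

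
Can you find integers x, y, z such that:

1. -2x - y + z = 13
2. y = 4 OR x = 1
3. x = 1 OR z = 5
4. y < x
Yes

Take x = 1, y = -10, z = 5. Substituting into each constraint:
  (1) -2(1) + 10 + 5 = 13 ✓
  (2) x = 1, target 1 ✓ (second branch holds)
  (3) x = 1, target 1 ✓ (first branch holds)
  (4) -10 < 1 ✓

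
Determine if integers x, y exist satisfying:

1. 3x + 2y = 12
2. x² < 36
Yes

Take x = 4, y = 0. Substituting into each constraint:
  (1) 3(4) + 2(0) = 12 ✓
  (2) x² = (4)² = 16, and 16 < 36 ✓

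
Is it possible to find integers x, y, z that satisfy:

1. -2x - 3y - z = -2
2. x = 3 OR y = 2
Yes

Take x = 3, y = 0, z = -4. Substituting into each constraint:
  (1) -2(3) - 3(0) + 4 = -2 ✓
  (2) x = 3, target 3 ✓ (first branch holds)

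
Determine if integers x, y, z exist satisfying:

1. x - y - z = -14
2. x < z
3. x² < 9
Yes

Take x = -1, y = 13, z = 0. Substituting into each constraint:
  (1) (-1) + (-13) + 0 = -14 ✓
  (2) -1 < 0 ✓
  (3) x² = (-1)² = 1, and 1 < 9 ✓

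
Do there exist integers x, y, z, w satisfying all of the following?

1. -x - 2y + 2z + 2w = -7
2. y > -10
Yes

Take x = 1, y = 3, z = 0, w = 0. Substituting into each constraint:
  (1) (-1) - 2(3) + 2(0) + 2(0) = -7 ✓
  (2) 3 > -10 ✓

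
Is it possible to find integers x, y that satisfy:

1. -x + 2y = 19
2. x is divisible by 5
Yes

Take x = -5, y = 7. Substituting into each constraint:
  (1) 5 + 2(7) = 19 ✓
  (2) -5 = 5 × -1, remainder 0 ✓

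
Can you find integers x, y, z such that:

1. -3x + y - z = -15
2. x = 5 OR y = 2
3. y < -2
Yes

Take x = 5, y = -3, z = -3. Substituting into each constraint:
  (1) -3(5) + (-3) + 3 = -15 ✓
  (2) x = 5, target 5 ✓ (first branch holds)
  (3) -3 < -2 ✓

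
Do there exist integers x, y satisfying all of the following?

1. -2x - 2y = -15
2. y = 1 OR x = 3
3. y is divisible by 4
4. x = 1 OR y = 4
No

Even the single constraint (-2x - 2y = -15) is infeasible over the integers.

  - -2x - 2y = -15: every term on the left is divisible by 2, so the LHS ≡ 0 (mod 2), but the RHS -15 is not — no integer solution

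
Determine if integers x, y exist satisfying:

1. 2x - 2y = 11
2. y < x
No

Even the single constraint (2x - 2y = 11) is infeasible over the integers.

  - 2x - 2y = 11: every term on the left is divisible by 2, so the LHS ≡ 0 (mod 2), but the RHS 11 is not — no integer solution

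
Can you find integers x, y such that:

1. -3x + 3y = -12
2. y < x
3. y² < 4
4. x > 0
Yes

Take x = 4, y = 0. Substituting into each constraint:
  (1) -3(4) + 3(0) = -12 ✓
  (2) 0 < 4 ✓
  (3) y² = (0)² = 0, and 0 < 4 ✓
  (4) 4 > 0 ✓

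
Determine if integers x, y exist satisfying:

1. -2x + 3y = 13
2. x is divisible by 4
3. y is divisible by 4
No

A contradictory subset is {-2x + 3y = 13, y is divisible by 4}. No integer assignment can satisfy these jointly:

  - -2x + 3y = 13: is a linear equation tying the variables together
  - y is divisible by 4: restricts y to multiples of 4

Modular obstruction: writing y = 4y', every remaining term of the linear equation is divisible by 2, so the left side is ≡ 0 (mod 2); but the right side 13 ≡ 1 (mod 2). No integers can satisfy it.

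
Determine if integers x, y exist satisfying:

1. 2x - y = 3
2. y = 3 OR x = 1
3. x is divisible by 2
No

The full constraint system is jointly infeasible over the integers. Each constraint and what it forces:

  - 2x - y = 3: is a linear equation tying the variables together
  - y = 3 OR x = 1: forces a choice: either y = 3 or x = 1
  - x is divisible by 2: restricts x to multiples of 2

Split on the disjunction (y = 3 OR x = 1):
  • If y = 3: with y = 3, writing x = 2x', every remaining term of the linear equation is divisible by 4, so the left side is ≡ 0 (mod 4); but the right side 6 ≡ 2 (mod 4). No integers can satisfy it.
  • If x = 1: this contradicts the divisibility constraint — 1 is not a multiple of 2.
Both branches are infeasible, so the system has no integer solution.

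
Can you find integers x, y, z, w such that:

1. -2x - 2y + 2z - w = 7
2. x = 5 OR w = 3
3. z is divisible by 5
Yes

Take x = 5, y = -9, z = 0, w = 1. Substituting into each constraint:
  (1) -2(5) - 2(-9) + 2(0) + (-1) = 7 ✓
  (2) x = 5, target 5 ✓ (first branch holds)
  (3) 0 = 5 × 0, remainder 0 ✓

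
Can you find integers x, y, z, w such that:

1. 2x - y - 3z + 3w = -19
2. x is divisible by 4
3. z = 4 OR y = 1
Yes

Take x = 0, y = 1, z = 3, w = -3. Substituting into each constraint:
  (1) 2(0) + (-1) - 3(3) + 3(-3) = -19 ✓
  (2) 0 = 4 × 0, remainder 0 ✓
  (3) y = 1, target 1 ✓ (second branch holds)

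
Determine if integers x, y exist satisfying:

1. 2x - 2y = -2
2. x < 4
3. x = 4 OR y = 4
Yes

Take x = 3, y = 4. Substituting into each constraint:
  (1) 2(3) - 2(4) = -2 ✓
  (2) 3 < 4 ✓
  (3) y = 4, target 4 ✓ (second branch holds)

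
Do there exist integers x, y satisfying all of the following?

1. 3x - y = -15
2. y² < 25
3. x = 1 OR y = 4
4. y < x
No

A contradictory subset is {3x - y = -15, x = 1 OR y = 4, y < x}. No integer assignment can satisfy these jointly:

  - 3x - y = -15: is a linear equation tying the variables together
  - x = 1 OR y = 4: forces a choice: either x = 1 or y = 4
  - y < x: bounds one variable relative to another variable

Split on the disjunction (x = 1 OR y = 4):
  • If x = 1: the equation forces y = 18, giving (x, y) = (1, 18), which violates x > y.
  • If y = 4: with y = 4, every remaining term of the linear equation is divisible by 3, so the left side is ≡ 0 (mod 3); but the right side -11 ≡ 1 (mod 3). No integers can satisfy it.
Both branches are infeasible, so the system has no integer solution.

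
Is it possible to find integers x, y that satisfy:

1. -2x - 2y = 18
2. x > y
Yes

Take x = 0, y = -9. Substituting into each constraint:
  (1) -2(0) - 2(-9) = 18 ✓
  (2) 0 > -9 ✓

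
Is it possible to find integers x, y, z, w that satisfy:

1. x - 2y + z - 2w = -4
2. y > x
Yes

Take x = 0, y = 1, z = 0, w = 1. Substituting into each constraint:
  (1) 0 - 2(1) + 0 - 2(1) = -4 ✓
  (2) 1 > 0 ✓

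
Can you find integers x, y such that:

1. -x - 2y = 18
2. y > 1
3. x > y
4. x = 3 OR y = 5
No

A contradictory subset is {-x - 2y = 18, y > 1, x > y}. No integer assignment can satisfy these jointly:

  - -x - 2y = 18: is a linear equation tying the variables together
  - y > 1: bounds one variable relative to a constant
  - x > y: bounds one variable relative to another variable

Propagating the comparison: x > y and y ≥ 2 give x ≥ 3. Range argument: with x ∈ [3, ∞], y ∈ [2, ∞], the left side of the equation is at most -7, but the right side is 18 > -7. No integer solution exists.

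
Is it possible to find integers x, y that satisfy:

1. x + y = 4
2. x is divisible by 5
Yes

Take x = 0, y = 4. Substituting into each constraint:
  (1) 0 + 4 = 4 ✓
  (2) 0 = 5 × 0, remainder 0 ✓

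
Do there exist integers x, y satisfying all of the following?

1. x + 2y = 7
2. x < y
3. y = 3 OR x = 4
Yes

Take x = 1, y = 3. Substituting into each constraint:
  (1) 1 + 2(3) = 7 ✓
  (2) 1 < 3 ✓
  (3) y = 3, target 3 ✓ (first branch holds)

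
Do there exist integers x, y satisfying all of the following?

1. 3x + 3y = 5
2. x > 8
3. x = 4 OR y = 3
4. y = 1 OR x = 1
No

Even the single constraint (3x + 3y = 5) is infeasible over the integers.

  - 3x + 3y = 5: every term on the left is divisible by 3, so the LHS ≡ 0 (mod 3), but the RHS 5 is not — no integer solution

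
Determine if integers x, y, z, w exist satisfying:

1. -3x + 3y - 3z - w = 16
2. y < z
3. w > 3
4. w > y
Yes

Take x = -8, y = 0, z = 1, w = 5. Substituting into each constraint:
  (1) -3(-8) + 3(0) - 3(1) + (-5) = 16 ✓
  (2) 0 < 1 ✓
  (3) 5 > 3 ✓
  (4) 5 > 0 ✓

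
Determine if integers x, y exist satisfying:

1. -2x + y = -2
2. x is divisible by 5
Yes

Take x = 0, y = -2. Substituting into each constraint:
  (1) -2(0) + (-2) = -2 ✓
  (2) 0 = 5 × 0, remainder 0 ✓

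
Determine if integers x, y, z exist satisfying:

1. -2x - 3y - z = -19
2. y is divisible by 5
Yes

Take x = 0, y = 0, z = 19. Substituting into each constraint:
  (1) -2(0) - 3(0) + (-19) = -19 ✓
  (2) 0 = 5 × 0, remainder 0 ✓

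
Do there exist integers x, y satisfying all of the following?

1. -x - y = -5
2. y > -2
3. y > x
Yes

Take x = 2, y = 3. Substituting into each constraint:
  (1) (-2) + (-3) = -5 ✓
  (2) 3 > -2 ✓
  (3) 3 > 2 ✓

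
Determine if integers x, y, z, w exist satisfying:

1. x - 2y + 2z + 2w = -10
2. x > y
Yes

Take x = 2, y = 1, z = -5, w = 0. Substituting into each constraint:
  (1) 2 - 2(1) + 2(-5) + 2(0) = -10 ✓
  (2) 2 > 1 ✓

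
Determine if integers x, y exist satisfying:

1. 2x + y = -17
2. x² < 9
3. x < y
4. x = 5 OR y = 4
No

A contradictory subset is {2x + y = -17, x < y, x = 5 OR y = 4}. No integer assignment can satisfy these jointly:

  - 2x + y = -17: is a linear equation tying the variables together
  - x < y: bounds one variable relative to another variable
  - x = 5 OR y = 4: forces a choice: either x = 5 or y = 4

Split on the disjunction (x = 5 OR y = 4):
  • If x = 5: the equation forces y = -27, giving (x, y) = (5, -27), which violates y > x.
  • If y = 4: with y = 4, every remaining term of the linear equation is divisible by 2, so the left side is ≡ 0 (mod 2); but the right side -21 ≡ 1 (mod 2). No integers can satisfy it.
Both branches are infeasible, so the system has no integer solution.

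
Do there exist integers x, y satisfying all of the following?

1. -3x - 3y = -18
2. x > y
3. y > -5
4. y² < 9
Yes

Take x = 4, y = 2. Substituting into each constraint:
  (1) -3(4) - 3(2) = -18 ✓
  (2) 4 > 2 ✓
  (3) 2 > -5 ✓
  (4) y² = (2)² = 4, and 4 < 9 ✓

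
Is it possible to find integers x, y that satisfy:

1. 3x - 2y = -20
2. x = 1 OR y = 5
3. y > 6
No

The full constraint system is jointly infeasible over the integers. Each constraint and what it forces:

  - 3x - 2y = -20: is a linear equation tying the variables together
  - x = 1 OR y = 5: forces a choice: either x = 1 or y = 5
  - y > 6: bounds one variable relative to a constant

Split on the disjunction (x = 1 OR y = 5):
  • If x = 1: with x = 1, every remaining term of the linear equation is divisible by 2, so the left side is ≡ 0 (mod 2); but the right side -23 ≡ 1 (mod 2). No integers can satisfy it.
  • If y = 5: this contradicts the bound y ≥ 7.
Both branches are infeasible, so the system has no integer solution.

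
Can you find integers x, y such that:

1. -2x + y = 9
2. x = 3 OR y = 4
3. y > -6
Yes

Take x = 3, y = 15. Substituting into each constraint:
  (1) -2(3) + 15 = 9 ✓
  (2) x = 3, target 3 ✓ (first branch holds)
  (3) 15 > -6 ✓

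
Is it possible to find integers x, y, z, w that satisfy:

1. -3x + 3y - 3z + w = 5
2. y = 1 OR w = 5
Yes

Take x = 0, y = 0, z = 0, w = 5. Substituting into each constraint:
  (1) -3(0) + 3(0) - 3(0) + 5 = 5 ✓
  (2) w = 5, target 5 ✓ (second branch holds)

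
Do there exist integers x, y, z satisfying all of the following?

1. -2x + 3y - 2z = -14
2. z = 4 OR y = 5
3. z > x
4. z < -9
No

The full constraint system is jointly infeasible over the integers. Each constraint and what it forces:

  - -2x + 3y - 2z = -14: is a linear equation tying the variables together
  - z = 4 OR y = 5: forces a choice: either z = 4 or y = 5
  - z > x: bounds one variable relative to another variable
  - z < -9: bounds one variable relative to a constant

Split on the disjunction (z = 4 OR y = 5):
  • If z = 4: this contradicts the bound z ≤ -10.
  • If y = 5: with y = 5, every remaining term of the linear equation is divisible by 2, so the left side is ≡ 0 (mod 2); but the right side -29 ≡ 1 (mod 2). No integers can satisfy it.
Both branches are infeasible, so the system has no integer solution.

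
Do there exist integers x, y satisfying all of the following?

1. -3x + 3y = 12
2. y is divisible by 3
Yes

Take x = -4, y = 0. Substituting into each constraint:
  (1) -3(-4) + 3(0) = 12 ✓
  (2) 0 = 3 × 0, remainder 0 ✓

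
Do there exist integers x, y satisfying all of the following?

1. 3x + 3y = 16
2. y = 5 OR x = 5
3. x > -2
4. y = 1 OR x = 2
No

Even the single constraint (3x + 3y = 16) is infeasible over the integers.

  - 3x + 3y = 16: every term on the left is divisible by 3, so the LHS ≡ 0 (mod 3), but the RHS 16 is not — no integer solution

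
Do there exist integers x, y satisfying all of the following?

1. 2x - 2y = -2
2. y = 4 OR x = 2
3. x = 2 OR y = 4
Yes

Take x = 3, y = 4. Substituting into each constraint:
  (1) 2(3) - 2(4) = -2 ✓
  (2) y = 4, target 4 ✓ (first branch holds)
  (3) y = 4, target 4 ✓ (second branch holds)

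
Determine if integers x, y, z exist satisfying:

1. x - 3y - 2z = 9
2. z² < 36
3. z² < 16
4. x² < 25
Yes

Take x = 0, y = -3, z = 0. Substituting into each constraint:
  (1) 0 - 3(-3) - 2(0) = 9 ✓
  (2) z² = (0)² = 0, and 0 < 36 ✓
  (3) z² = (0)² = 0, and 0 < 16 ✓
  (4) x² = (0)² = 0, and 0 < 25 ✓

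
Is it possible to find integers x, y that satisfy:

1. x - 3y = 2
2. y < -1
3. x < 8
Yes

Take x = -4, y = -2. Substituting into each constraint:
  (1) (-4) - 3(-2) = 2 ✓
  (2) -2 < -1 ✓
  (3) -4 < 8 ✓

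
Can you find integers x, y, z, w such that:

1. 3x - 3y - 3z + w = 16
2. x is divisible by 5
Yes

Take x = 0, y = -5, z = 0, w = 1. Substituting into each constraint:
  (1) 3(0) - 3(-5) - 3(0) + 1 = 16 ✓
  (2) 0 = 5 × 0, remainder 0 ✓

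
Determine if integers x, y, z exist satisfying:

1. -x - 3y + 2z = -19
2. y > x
Yes

Take x = 0, y = 1, z = -8. Substituting into each constraint:
  (1) 0 - 3(1) + 2(-8) = -19 ✓
  (2) 1 > 0 ✓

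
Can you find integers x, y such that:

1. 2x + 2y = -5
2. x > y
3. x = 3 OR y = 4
No

Even the single constraint (2x + 2y = -5) is infeasible over the integers.

  - 2x + 2y = -5: every term on the left is divisible by 2, so the LHS ≡ 0 (mod 2), but the RHS -5 is not — no integer solution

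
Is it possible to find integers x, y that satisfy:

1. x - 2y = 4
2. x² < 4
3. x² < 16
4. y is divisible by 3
No

A contradictory subset is {x - 2y = 4, x² < 4, y is divisible by 3}. No integer assignment can satisfy these jointly:

  - x - 2y = 4: is a linear equation tying the variables together
  - x² < 4: restricts x to |x| ≤ 1
  - y is divisible by 3: restricts y to multiples of 3

The bounds confine x to {-1, 0, 1}. For each value, substitute into the equation:
  • x = -1: the equation gives -2y = 5, so y would not be an integer.
  • x = 0: the equation forces y = -2, but 3 does not divide -2.
  • x = 1: the equation gives -2y = 3, so y would not be an integer.
Every case fails, so no integer solution exists.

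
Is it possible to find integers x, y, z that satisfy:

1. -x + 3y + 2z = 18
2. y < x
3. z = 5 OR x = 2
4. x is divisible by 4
Yes

Take x = 16, y = 8, z = 5. Substituting into each constraint:
  (1) (-16) + 3(8) + 2(5) = 18 ✓
  (2) 8 < 16 ✓
  (3) z = 5, target 5 ✓ (first branch holds)
  (4) 16 = 4 × 4, remainder 0 ✓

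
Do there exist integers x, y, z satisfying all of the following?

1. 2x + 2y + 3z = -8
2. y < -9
Yes

Take x = 0, y = -10, z = 4. Substituting into each constraint:
  (1) 2(0) + 2(-10) + 3(4) = -8 ✓
  (2) -10 < -9 ✓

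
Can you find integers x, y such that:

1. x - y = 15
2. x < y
No

The full constraint system is jointly infeasible over the integers. Each constraint and what it forces:

  - x - y = 15: is a linear equation tying the variables together
  - x < y: bounds one variable relative to another variable

From the equation, x − y = 15, i.e. y − x = -15; but y > x requires y − x ≥ 1. Contradiction.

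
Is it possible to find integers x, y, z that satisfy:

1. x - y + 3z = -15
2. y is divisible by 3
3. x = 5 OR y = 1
No

The full constraint system is jointly infeasible over the integers. Each constraint and what it forces:

  - x - y + 3z = -15: is a linear equation tying the variables together
  - y is divisible by 3: restricts y to multiples of 3
  - x = 5 OR y = 1: forces a choice: either x = 5 or y = 1

Split on the disjunction (x = 5 OR y = 1):
  • If x = 5: with x = 5, writing y = 3y', every remaining term of the linear equation is divisible by 3, so the left side is ≡ 0 (mod 3); but the right side -20 ≡ 1 (mod 3). No integers can satisfy it.
  • If y = 1: this contradicts the divisibility constraint — 1 is not a multiple of 3.
Both branches are infeasible, so the system has no integer solution.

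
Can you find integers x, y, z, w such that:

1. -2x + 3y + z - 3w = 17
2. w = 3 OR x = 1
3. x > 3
Yes

Take x = 4, y = 0, z = 34, w = 3. Substituting into each constraint:
  (1) -2(4) + 3(0) + 34 - 3(3) = 17 ✓
  (2) w = 3, target 3 ✓ (first branch holds)
  (3) 4 > 3 ✓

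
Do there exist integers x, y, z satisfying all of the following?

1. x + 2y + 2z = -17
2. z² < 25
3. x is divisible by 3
Yes

Take x = -3, y = -9, z = 2. Substituting into each constraint:
  (1) (-3) + 2(-9) + 2(2) = -17 ✓
  (2) z² = (2)² = 4, and 4 < 25 ✓
  (3) -3 = 3 × -1, remainder 0 ✓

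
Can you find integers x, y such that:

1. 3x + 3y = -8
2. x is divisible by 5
No

Even the single constraint (3x + 3y = -8) is infeasible over the integers.

  - 3x + 3y = -8: every term on the left is divisible by 3, so the LHS ≡ 0 (mod 3), but the RHS -8 is not — no integer solution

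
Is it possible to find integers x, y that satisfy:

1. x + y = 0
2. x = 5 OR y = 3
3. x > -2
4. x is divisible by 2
No

The full constraint system is jointly infeasible over the integers. Each constraint and what it forces:

  - x + y = 0: is a linear equation tying the variables together
  - x = 5 OR y = 3: forces a choice: either x = 5 or y = 3
  - x > -2: bounds one variable relative to a constant
  - x is divisible by 2: restricts x to multiples of 2

Split on the disjunction (x = 5 OR y = 3):
  • If x = 5: this contradicts the divisibility constraint — 5 is not a multiple of 2.
  • If y = 3: with y = 3, writing x = 2x', every remaining term of the linear equation is divisible by 2, so the left side is ≡ 0 (mod 2); but the right side -3 ≡ 1 (mod 2). No integers can satisfy it.
Both branches are infeasible, so the system has no integer solution.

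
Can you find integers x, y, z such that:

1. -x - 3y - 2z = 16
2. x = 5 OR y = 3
Yes

Take x = 5, y = 5, z = -18. Substituting into each constraint:
  (1) (-5) - 3(5) - 2(-18) = 16 ✓
  (2) x = 5, target 5 ✓ (first branch holds)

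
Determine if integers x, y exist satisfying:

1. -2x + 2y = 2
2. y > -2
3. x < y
Yes

Take x = -1, y = 0. Substituting into each constraint:
  (1) -2(-1) + 2(0) = 2 ✓
  (2) 0 > -2 ✓
  (3) -1 < 0 ✓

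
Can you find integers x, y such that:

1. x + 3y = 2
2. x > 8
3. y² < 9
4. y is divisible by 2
No

A contradictory subset is {x + 3y = 2, x > 8, y² < 9}. No integer assignment can satisfy these jointly:

  - x + 3y = 2: is a linear equation tying the variables together
  - x > 8: bounds one variable relative to a constant
  - y² < 9: restricts y to |y| ≤ 2

Range argument: with x ∈ [9, ∞], y ∈ [-2, 2], the left side of the equation is at least 3, but the right side is 2 < 3. No integer solution exists.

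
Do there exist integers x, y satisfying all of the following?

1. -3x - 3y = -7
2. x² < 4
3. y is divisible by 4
No

Even the single constraint (-3x - 3y = -7) is infeasible over the integers.

  - -3x - 3y = -7: every term on the left is divisible by 3, so the LHS ≡ 0 (mod 3), but the RHS -7 is not — no integer solution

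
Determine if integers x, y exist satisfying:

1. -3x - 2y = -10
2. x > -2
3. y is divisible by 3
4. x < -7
No

A contradictory subset is {x > -2, x < -7}. No integer assignment can satisfy these jointly:

  - x > -2: bounds one variable relative to a constant
  - x < -7: bounds one variable relative to a constant

Direct contradiction: the bounds on x require x ≥ -1 and x ≤ -8 simultaneously, which is empty.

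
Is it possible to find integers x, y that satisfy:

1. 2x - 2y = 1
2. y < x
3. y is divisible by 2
No

Even the single constraint (2x - 2y = 1) is infeasible over the integers.

  - 2x - 2y = 1: every term on the left is divisible by 2, so the LHS ≡ 0 (mod 2), but the RHS 1 is not — no integer solution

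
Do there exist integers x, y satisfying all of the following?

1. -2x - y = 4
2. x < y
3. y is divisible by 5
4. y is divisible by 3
Yes

Take x = -2, y = 0. Substituting into each constraint:
  (1) -2(-2) + 0 = 4 ✓
  (2) -2 < 0 ✓
  (3) 0 = 5 × 0, remainder 0 ✓
  (4) 0 = 3 × 0, remainder 0 ✓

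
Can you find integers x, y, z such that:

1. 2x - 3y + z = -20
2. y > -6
Yes

Take x = 2, y = 8, z = 0. Substituting into each constraint:
  (1) 2(2) - 3(8) + 0 = -20 ✓
  (2) 8 > -6 ✓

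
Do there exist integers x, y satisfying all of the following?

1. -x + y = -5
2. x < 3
Yes

Take x = 0, y = -5. Substituting into each constraint:
  (1) 0 + (-5) = -5 ✓
  (2) 0 < 3 ✓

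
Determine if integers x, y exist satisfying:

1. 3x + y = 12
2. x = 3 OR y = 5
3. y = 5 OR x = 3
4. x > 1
Yes

Take x = 3, y = 3. Substituting into each constraint:
  (1) 3(3) + 3 = 12 ✓
  (2) x = 3, target 3 ✓ (first branch holds)
  (3) x = 3, target 3 ✓ (second branch holds)
  (4) 3 > 1 ✓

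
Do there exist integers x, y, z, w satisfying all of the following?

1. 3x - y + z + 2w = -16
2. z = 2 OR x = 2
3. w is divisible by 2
Yes

Take x = 2, y = 22, z = 0, w = 0. Substituting into each constraint:
  (1) 3(2) + (-22) + 0 + 2(0) = -16 ✓
  (2) x = 2, target 2 ✓ (second branch holds)
  (3) 0 = 2 × 0, remainder 0 ✓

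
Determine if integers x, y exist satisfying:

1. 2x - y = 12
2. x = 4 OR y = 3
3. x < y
No

The full constraint system is jointly infeasible over the integers. Each constraint and what it forces:

  - 2x - y = 12: is a linear equation tying the variables together
  - x = 4 OR y = 3: forces a choice: either x = 4 or y = 3
  - x < y: bounds one variable relative to another variable

Split on the disjunction (x = 4 OR y = 3):
  • If x = 4: the equation forces y = -4, giving (x, y) = (4, -4), which violates y > x.
  • If y = 3: with y = 3, every remaining term of the linear equation is divisible by 2, so the left side is ≡ 0 (mod 2); but the right side 15 ≡ 1 (mod 2). No integers can satisfy it.
Both branches are infeasible, so the system has no integer solution.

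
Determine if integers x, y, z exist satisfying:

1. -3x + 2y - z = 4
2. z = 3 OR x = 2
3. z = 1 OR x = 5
Yes

Take x = 5, y = 11, z = 3. Substituting into each constraint:
  (1) -3(5) + 2(11) + (-3) = 4 ✓
  (2) z = 3, target 3 ✓ (first branch holds)
  (3) x = 5, target 5 ✓ (second branch holds)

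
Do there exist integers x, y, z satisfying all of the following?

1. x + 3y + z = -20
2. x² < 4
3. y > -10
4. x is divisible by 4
Yes

Take x = 0, y = 0, z = -20. Substituting into each constraint:
  (1) 0 + 3(0) + (-20) = -20 ✓
  (2) x² = (0)² = 0, and 0 < 4 ✓
  (3) 0 > -10 ✓
  (4) 0 = 4 × 0, remainder 0 ✓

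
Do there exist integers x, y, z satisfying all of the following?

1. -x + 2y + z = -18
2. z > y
Yes

Take x = 19, y = 0, z = 1. Substituting into each constraint:
  (1) (-19) + 2(0) + 1 = -18 ✓
  (2) 1 > 0 ✓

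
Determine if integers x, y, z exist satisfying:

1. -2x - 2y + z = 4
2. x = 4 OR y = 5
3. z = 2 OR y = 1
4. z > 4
Yes

Take x = 4, y = 1, z = 14. Substituting into each constraint:
  (1) -2(4) - 2(1) + 14 = 4 ✓
  (2) x = 4, target 4 ✓ (first branch holds)
  (3) y = 1, target 1 ✓ (second branch holds)
  (4) 14 > 4 ✓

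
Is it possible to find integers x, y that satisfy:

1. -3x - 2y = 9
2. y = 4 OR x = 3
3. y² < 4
No

The full constraint system is jointly infeasible over the integers. Each constraint and what it forces:

  - -3x - 2y = 9: is a linear equation tying the variables together
  - y = 4 OR x = 3: forces a choice: either y = 4 or x = 3
  - y² < 4: restricts y to |y| ≤ 1

Split on the disjunction (y = 4 OR x = 3):
  • If y = 4: this contradicts y² < 4, which requires |y| ≤ 1.
  • If x = 3: the equation forces y = -9, but y² < 4 requires |y| ≤ 1.
Both branches are infeasible, so the system has no integer solution.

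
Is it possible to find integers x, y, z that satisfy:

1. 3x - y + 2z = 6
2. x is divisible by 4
Yes

Take x = 0, y = 0, z = 3. Substituting into each constraint:
  (1) 3(0) + 0 + 2(3) = 6 ✓
  (2) 0 = 4 × 0, remainder 0 ✓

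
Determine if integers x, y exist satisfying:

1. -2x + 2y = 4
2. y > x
Yes

Take x = -2, y = 0. Substituting into each constraint:
  (1) -2(-2) + 2(0) = 4 ✓
  (2) 0 > -2 ✓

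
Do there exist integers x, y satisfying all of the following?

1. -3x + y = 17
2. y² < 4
Yes

Take x = -6, y = -1. Substituting into each constraint:
  (1) -3(-6) + (-1) = 17 ✓
  (2) y² = (-1)² = 1, and 1 < 4 ✓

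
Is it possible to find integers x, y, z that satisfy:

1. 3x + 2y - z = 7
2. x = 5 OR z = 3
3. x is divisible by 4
Yes

Take x = 8, y = -7, z = 3. Substituting into each constraint:
  (1) 3(8) + 2(-7) + (-3) = 7 ✓
  (2) z = 3, target 3 ✓ (second branch holds)
  (3) 8 = 4 × 2, remainder 0 ✓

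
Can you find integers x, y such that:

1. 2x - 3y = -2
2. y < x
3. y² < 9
No

The full constraint system is jointly infeasible over the integers. Each constraint and what it forces:

  - 2x - 3y = -2: is a linear equation tying the variables together
  - y < x: bounds one variable relative to another variable
  - y² < 9: restricts y to |y| ≤ 2

The bounds confine y to {-2, -1, 0, 1, 2}. For each value, substitute into the equation:
  • y = -2: the equation forces x = -4, but x > y fails since -4 ≤ -2.
  • y = -1: the equation gives 2x = -5, so x would not be an integer.
  • y = 0: the equation forces x = -1, but x > y fails since -1 ≤ 0.
  • y = 1: the equation gives 2x = 1, so x would not be an integer.
  • y = 2: the equation forces x = 2, but x > y fails since 2 ≤ 2.
Every case fails, so no integer solution exists.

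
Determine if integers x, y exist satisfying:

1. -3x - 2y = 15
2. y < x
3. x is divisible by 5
Yes

Take x = 5, y = -15. Substituting into each constraint:
  (1) -3(5) - 2(-15) = 15 ✓
  (2) -15 < 5 ✓
  (3) 5 = 5 × 1, remainder 0 ✓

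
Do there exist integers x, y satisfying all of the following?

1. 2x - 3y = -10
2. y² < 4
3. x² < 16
No

The full constraint system is jointly infeasible over the integers. Each constraint and what it forces:

  - 2x - 3y = -10: is a linear equation tying the variables together
  - y² < 4: restricts y to |y| ≤ 1
  - x² < 16: restricts x to |x| ≤ 3

Range argument: with x ∈ [-3, 3], y ∈ [-1, 1], the left side of the equation is at least -9, but the right side is -10 < -9. No integer solution exists.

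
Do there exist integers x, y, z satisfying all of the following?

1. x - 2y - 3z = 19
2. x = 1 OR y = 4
Yes

Take x = 1, y = -9, z = 0. Substituting into each constraint:
  (1) 1 - 2(-9) - 3(0) = 19 ✓
  (2) x = 1, target 1 ✓ (first branch holds)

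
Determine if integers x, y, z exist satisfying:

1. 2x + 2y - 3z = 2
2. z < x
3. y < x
Yes

Take x = 1, y = 0, z = 0. Substituting into each constraint:
  (1) 2(1) + 2(0) - 3(0) = 2 ✓
  (2) 0 < 1 ✓
  (3) 0 < 1 ✓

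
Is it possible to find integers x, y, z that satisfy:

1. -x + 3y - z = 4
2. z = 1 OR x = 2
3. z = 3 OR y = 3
Yes

Take x = 4, y = 3, z = 1. Substituting into each constraint:
  (1) (-4) + 3(3) + (-1) = 4 ✓
  (2) z = 1, target 1 ✓ (first branch holds)
  (3) y = 3, target 3 ✓ (second branch holds)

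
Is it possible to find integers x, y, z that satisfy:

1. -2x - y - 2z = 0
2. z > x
Yes

Take x = -1, y = 2, z = 0. Substituting into each constraint:
  (1) -2(-1) + (-2) - 2(0) = 0 ✓
  (2) 0 > -1 ✓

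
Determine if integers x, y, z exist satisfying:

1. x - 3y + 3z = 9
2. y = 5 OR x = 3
Yes

Take x = 3, y = -2, z = 0. Substituting into each constraint:
  (1) 3 - 3(-2) + 3(0) = 9 ✓
  (2) x = 3, target 3 ✓ (second branch holds)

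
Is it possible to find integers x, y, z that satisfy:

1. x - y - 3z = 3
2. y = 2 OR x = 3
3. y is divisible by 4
Yes

Take x = 3, y = 12, z = -4. Substituting into each constraint:
  (1) 3 + (-12) - 3(-4) = 3 ✓
  (2) x = 3, target 3 ✓ (second branch holds)
  (3) 12 = 4 × 3, remainder 0 ✓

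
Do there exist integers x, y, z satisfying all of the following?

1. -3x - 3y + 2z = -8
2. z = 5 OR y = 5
Yes

Take x = -1, y = 5, z = 2. Substituting into each constraint:
  (1) -3(-1) - 3(5) + 2(2) = -8 ✓
  (2) y = 5, target 5 ✓ (second branch holds)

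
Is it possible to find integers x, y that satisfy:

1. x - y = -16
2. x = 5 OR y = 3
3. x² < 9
No

The full constraint system is jointly infeasible over the integers. Each constraint and what it forces:

  - x - y = -16: is a linear equation tying the variables together
  - x = 5 OR y = 3: forces a choice: either x = 5 or y = 3
  - x² < 9: restricts x to |x| ≤ 2

Split on the disjunction (x = 5 OR y = 3):
  • If x = 5: this contradicts x² < 9, which requires |x| ≤ 2.
  • If y = 3: the equation forces x = -13, but x² < 9 requires |x| ≤ 2.
Both branches are infeasible, so the system has no integer solution.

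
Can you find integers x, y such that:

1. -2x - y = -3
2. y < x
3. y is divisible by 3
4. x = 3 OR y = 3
Yes

Take x = 3, y = -3. Substituting into each constraint:
  (1) -2(3) + 3 = -3 ✓
  (2) -3 < 3 ✓
  (3) -3 = 3 × -1, remainder 0 ✓
  (4) x = 3, target 3 ✓ (first branch holds)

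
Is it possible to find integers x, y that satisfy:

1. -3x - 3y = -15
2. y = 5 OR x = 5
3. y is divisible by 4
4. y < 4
Yes

Take x = 5, y = 0. Substituting into each constraint:
  (1) -3(5) - 3(0) = -15 ✓
  (2) x = 5, target 5 ✓ (second branch holds)
  (3) 0 = 4 × 0, remainder 0 ✓
  (4) 0 < 4 ✓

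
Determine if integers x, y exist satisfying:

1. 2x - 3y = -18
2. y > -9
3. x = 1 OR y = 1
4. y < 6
No

A contradictory subset is {2x - 3y = -18, x = 1 OR y = 1, y < 6}. No integer assignment can satisfy these jointly:

  - 2x - 3y = -18: is a linear equation tying the variables together
  - x = 1 OR y = 1: forces a choice: either x = 1 or y = 1
  - y < 6: bounds one variable relative to a constant

Split on the disjunction (x = 1 OR y = 1):
  • If x = 1: with x = 1, every remaining term of the linear equation is divisible by 3, so the left side is ≡ 0 (mod 3); but the right side -20 ≡ 1 (mod 3). No integers can satisfy it.
  • If y = 1: with y = 1, every remaining term of the linear equation is divisible by 2, so the left side is ≡ 0 (mod 2); but the right side -15 ≡ 1 (mod 2). No integers can satisfy it.
Both branches are infeasible, so the system has no integer solution.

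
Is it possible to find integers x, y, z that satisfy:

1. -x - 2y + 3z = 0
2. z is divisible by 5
Yes

Take x = 0, y = 0, z = 0. Substituting into each constraint:
  (1) 0 - 2(0) + 3(0) = 0 ✓
  (2) 0 = 5 × 0, remainder 0 ✓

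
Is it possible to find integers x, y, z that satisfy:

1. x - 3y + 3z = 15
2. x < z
Yes

Take x = 0, y = -4, z = 1. Substituting into each constraint:
  (1) 0 - 3(-4) + 3(1) = 15 ✓
  (2) 0 < 1 ✓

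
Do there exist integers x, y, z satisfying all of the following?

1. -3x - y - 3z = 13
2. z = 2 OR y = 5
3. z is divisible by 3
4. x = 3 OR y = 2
Yes

Take x = 3, y = 5, z = -9. Substituting into each constraint:
  (1) -3(3) + (-5) - 3(-9) = 13 ✓
  (2) y = 5, target 5 ✓ (second branch holds)
  (3) -9 = 3 × -3, remainder 0 ✓
  (4) x = 3, target 3 ✓ (first branch holds)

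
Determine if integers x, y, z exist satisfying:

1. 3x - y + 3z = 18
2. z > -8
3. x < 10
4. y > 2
Yes

Take x = 7, y = 3, z = 0. Substituting into each constraint:
  (1) 3(7) + (-3) + 3(0) = 18 ✓
  (2) 0 > -8 ✓
  (3) 7 < 10 ✓
  (4) 3 > 2 ✓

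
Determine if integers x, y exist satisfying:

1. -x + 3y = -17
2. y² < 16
Yes

Take x = 17, y = 0. Substituting into each constraint:
  (1) (-17) + 3(0) = -17 ✓
  (2) y² = (0)² = 0, and 0 < 16 ✓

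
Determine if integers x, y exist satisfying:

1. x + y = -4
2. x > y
Yes

Take x = -1, y = -3. Substituting into each constraint:
  (1) (-1) + (-3) = -4 ✓
  (2) -1 > -3 ✓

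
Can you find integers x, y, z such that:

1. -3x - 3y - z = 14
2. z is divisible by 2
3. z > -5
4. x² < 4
Yes

Take x = 0, y = -4, z = -2. Substituting into each constraint:
  (1) -3(0) - 3(-4) + 2 = 14 ✓
  (2) -2 = 2 × -1, remainder 0 ✓
  (3) -2 > -5 ✓
  (4) x² = (0)² = 0, and 0 < 4 ✓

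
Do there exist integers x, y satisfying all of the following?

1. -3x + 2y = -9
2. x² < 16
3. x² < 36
Yes

Take x = 1, y = -3. Substituting into each constraint:
  (1) -3(1) + 2(-3) = -9 ✓
  (2) x² = (1)² = 1, and 1 < 16 ✓
  (3) x² = (1)² = 1, and 1 < 36 ✓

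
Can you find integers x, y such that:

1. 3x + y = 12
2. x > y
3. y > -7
Yes

Take x = 4, y = 0. Substituting into each constraint:
  (1) 3(4) + 0 = 12 ✓
  (2) 4 > 0 ✓
  (3) 0 > -7 ✓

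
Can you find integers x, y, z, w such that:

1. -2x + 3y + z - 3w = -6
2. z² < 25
Yes

Take x = 0, y = 0, z = 0, w = 2. Substituting into each constraint:
  (1) -2(0) + 3(0) + 0 - 3(2) = -6 ✓
  (2) z² = (0)² = 0, and 0 < 25 ✓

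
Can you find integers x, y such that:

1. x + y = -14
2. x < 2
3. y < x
Yes

Take x = -6, y = -8. Substituting into each constraint:
  (1) (-6) + (-8) = -14 ✓
  (2) -6 < 2 ✓
  (3) -8 < -6 ✓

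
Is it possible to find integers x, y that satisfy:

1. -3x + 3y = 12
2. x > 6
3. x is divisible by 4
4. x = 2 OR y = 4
No

A contradictory subset is {-3x + 3y = 12, x > 6, x = 2 OR y = 4}. No integer assignment can satisfy these jointly:

  - -3x + 3y = 12: is a linear equation tying the variables together
  - x > 6: bounds one variable relative to a constant
  - x = 2 OR y = 4: forces a choice: either x = 2 or y = 4

Split on the disjunction (x = 2 OR y = 4):
  • If x = 2: this contradicts the bound x ≥ 7.
  • If y = 4: the equation forces x = 0, which contradicts the bound x ≥ 7.
Both branches are infeasible, so the system has no integer solution.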